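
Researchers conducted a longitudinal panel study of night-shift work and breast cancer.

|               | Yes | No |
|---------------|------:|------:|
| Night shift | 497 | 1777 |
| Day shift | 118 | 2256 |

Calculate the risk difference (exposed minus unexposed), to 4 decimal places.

Cells: a = 497, b = 1777, c = 118, d = 2256.
Risk in exposed = 497/2274 = 0.218558; risk in unexposed = 118/2374 = 0.049705.
Risk difference = 0.218558 − 0.049705 = 0.168852

0.1689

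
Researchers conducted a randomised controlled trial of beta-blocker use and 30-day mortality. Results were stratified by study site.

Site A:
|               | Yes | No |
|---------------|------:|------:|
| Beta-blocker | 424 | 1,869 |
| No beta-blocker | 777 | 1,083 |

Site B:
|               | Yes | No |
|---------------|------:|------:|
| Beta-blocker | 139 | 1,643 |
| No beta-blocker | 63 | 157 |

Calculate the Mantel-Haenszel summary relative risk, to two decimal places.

0.42

RR_MH = Σ(aᵢ·n₀ᵢ/nᵢ) / Σ(cᵢ·n₁ᵢ/nᵢ), with n₁ᵢ = aᵢ+bᵢ (exposed), n₀ᵢ = cᵢ+dᵢ (unexposed), nᵢ = n₁ᵢ+n₀ᵢ.
Stratum 1 (Site A): n₁ = 2293, n₀ = 1860, n = 4153; a·n₀/n = 424·1860/4153 = 189.8965; c·n₁/n = 777·2293/4153 = 429.0058
Stratum 2 (Site B): n₁ = 1782, n₀ = 220, n = 2002; a·n₀/n = 139·220/2002 = 15.2747; c·n₁/n = 63·1782/2002 = 56.0769
RR_MH = (189.8965 + 15.2747) / (429.0058 + 56.0769) = 205.1712 / 485.0827 = 0.42296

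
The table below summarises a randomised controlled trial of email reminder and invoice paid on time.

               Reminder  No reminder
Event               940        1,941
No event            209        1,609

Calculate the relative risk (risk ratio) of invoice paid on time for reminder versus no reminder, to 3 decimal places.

Reading the table with exposure as columns: a = 940 (Reminder, case), b = 209 (Reminder, non-case), c = 1941 (No reminder, case), d = 1609.
Risk in exposed = 940/1149 = 0.81810; risk in unexposed = 1941/3550 = 0.54676.
RR = 0.81810 / 0.54676 = 1.49627
The risk among the exposed is 1.50 times that among the unexposed.

1.496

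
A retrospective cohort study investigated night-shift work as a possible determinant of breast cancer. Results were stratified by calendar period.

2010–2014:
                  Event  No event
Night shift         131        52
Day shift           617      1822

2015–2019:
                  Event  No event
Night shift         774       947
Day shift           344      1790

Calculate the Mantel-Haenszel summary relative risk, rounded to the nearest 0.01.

2.80

RR_MH = Σ(aᵢ·n₀ᵢ/nᵢ) / Σ(cᵢ·n₁ᵢ/nᵢ), with n₁ᵢ = aᵢ+bᵢ (exposed), n₀ᵢ = cᵢ+dᵢ (unexposed), nᵢ = n₁ᵢ+n₀ᵢ.
Stratum 1 (2010–2014): n₁ = 183, n₀ = 2439, n = 2622; a·n₀/n = 131·2439/2622 = 121.8570; c·n₁/n = 617·183/2622 = 43.0629
Stratum 2 (2015–2019): n₁ = 1721, n₀ = 2134, n = 3855; a·n₀/n = 774·2134/3855 = 428.4607; c·n₁/n = 344·1721/3855 = 153.5730
RR_MH = (121.8570 + 428.4607) / (43.0629 + 153.5730) = 550.3177 / 196.6360 = 2.79866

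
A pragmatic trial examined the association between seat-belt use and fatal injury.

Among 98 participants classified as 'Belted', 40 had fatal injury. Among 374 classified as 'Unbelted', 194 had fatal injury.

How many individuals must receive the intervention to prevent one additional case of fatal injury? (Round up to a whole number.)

Risk in treated group = 40/98 = 0.40816; risk in control = 194/374 = 0.51872.
Absolute risk reduction = 0.51872 − 0.40816 = 0.11055
NNT = 1 / ARR = 1 / 0.11055 = 9.045 → round up → 10

10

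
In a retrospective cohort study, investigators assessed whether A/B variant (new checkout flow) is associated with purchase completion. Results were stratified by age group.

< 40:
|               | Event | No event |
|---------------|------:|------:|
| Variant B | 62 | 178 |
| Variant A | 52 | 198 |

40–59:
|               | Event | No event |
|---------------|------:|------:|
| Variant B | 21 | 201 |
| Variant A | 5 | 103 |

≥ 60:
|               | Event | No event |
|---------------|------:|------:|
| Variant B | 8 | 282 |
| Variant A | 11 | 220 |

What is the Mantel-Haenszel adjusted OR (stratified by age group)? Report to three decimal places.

OR_MH = Σ(aᵢdᵢ/nᵢ) / Σ(bᵢcᵢ/nᵢ), where nᵢ is the stratum total.
Stratum 1 (< 40): n = 490; a·d/n = 62·198/490 = 25.0531; b·c/n = 178·52/490 = 18.8898
Stratum 2 (40–59): n = 330; a·d/n = 21·103/330 = 6.5545; b·c/n = 201·5/330 = 3.0455
Stratum 3 (≥ 60): n = 521; a·d/n = 8·220/521 = 3.3781; b·c/n = 282·11/521 = 5.9539
OR_MH = (25.0531 + 6.5545 + 3.3781) / (18.8898 + 3.0455 + 5.9539) = 34.9857 / 27.8892 = 1.25445

1.254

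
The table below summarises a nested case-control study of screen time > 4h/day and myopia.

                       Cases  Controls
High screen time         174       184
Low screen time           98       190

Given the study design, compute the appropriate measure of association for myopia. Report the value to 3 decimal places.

Cells: a = 174, b = 184, c = 98, d = 190.
This is a nested case-control study: participants were sampled on outcome status, so risks in the source population cannot be estimated directly — relative risk is not valid here. The odds ratio is the appropriate measure.
OR = (a·d)/(b·c) = (174 × 190) / (184 × 98) = 33060 / 18032 = 1.83341

1.833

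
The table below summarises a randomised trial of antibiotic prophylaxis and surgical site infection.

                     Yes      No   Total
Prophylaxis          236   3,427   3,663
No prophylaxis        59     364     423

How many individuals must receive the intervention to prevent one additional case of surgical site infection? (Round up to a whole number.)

Risk in treated group = 236/3663 = 0.06443; risk in control = 59/423 = 0.13948.
Absolute risk reduction = 0.13948 − 0.06443 = 0.07505
NNT = 1 / ARR = 1 / 0.07505 = 13.324 → round up → 14

14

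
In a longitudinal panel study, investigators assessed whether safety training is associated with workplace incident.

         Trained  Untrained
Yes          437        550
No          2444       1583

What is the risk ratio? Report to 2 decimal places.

0.59

Reading the table with exposure as columns: a = 437 (Trained, case), b = 2444 (Trained, non-case), c = 550 (Untrained, case), d = 1583.
Risk in exposed = 437/2881 = 0.15168; risk in unexposed = 550/2133 = 0.25785.
RR = 0.15168 / 0.25785 = 0.58826
The risk is 41% lower among the exposed than among the unexposed.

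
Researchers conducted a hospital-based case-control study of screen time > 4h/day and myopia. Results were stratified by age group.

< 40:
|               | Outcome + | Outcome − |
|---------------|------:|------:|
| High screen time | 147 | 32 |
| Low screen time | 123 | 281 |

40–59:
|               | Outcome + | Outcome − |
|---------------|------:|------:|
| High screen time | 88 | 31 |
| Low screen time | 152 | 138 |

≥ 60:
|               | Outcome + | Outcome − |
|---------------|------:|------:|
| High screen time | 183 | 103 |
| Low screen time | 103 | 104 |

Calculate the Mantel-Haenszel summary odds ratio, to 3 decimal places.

3.497

OR_MH = Σ(aᵢdᵢ/nᵢ) / Σ(bᵢcᵢ/nᵢ), where nᵢ is the stratum total.
Stratum 1 (< 40): n = 583; a·d/n = 147·281/583 = 70.8525; b·c/n = 32·123/583 = 6.7513
Stratum 2 (40–59): n = 409; a·d/n = 88·138/409 = 29.6919; b·c/n = 31·152/409 = 11.5208
Stratum 3 (≥ 60): n = 493; a·d/n = 183·104/493 = 38.6045; b·c/n = 103·103/493 = 21.5193
OR_MH = (70.8525 + 29.6919 + 38.6045) / (6.7513 + 11.5208 + 21.5193) = 139.1489 / 39.7913 = 3.49696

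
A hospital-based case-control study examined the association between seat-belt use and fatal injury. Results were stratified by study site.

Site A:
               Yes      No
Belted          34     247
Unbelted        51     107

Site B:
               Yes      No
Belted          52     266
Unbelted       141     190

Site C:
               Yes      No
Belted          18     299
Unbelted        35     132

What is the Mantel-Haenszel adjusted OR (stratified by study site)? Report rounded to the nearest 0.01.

0.26

OR_MH = Σ(aᵢdᵢ/nᵢ) / Σ(bᵢcᵢ/nᵢ), where nᵢ is the stratum total.
Stratum 1 (Site A): n = 439; a·d/n = 34·107/439 = 8.2870; b·c/n = 247·51/439 = 28.6948
Stratum 2 (Site B): n = 649; a·d/n = 52·190/649 = 15.2234; b·c/n = 266·141/649 = 57.7904
Stratum 3 (Site C): n = 484; a·d/n = 18·132/484 = 4.9091; b·c/n = 299·35/484 = 21.6219
OR_MH = (8.2870 + 15.2234 + 4.9091) / (28.6948 + 57.7904 + 21.6219) = 28.4195 / 108.1071 = 0.26288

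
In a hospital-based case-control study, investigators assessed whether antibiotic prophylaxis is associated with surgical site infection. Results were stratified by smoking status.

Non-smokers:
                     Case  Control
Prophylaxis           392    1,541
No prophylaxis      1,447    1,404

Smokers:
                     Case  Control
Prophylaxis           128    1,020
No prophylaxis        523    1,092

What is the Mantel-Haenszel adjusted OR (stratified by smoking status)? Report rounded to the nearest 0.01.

OR_MH = Σ(aᵢdᵢ/nᵢ) / Σ(bᵢcᵢ/nᵢ), where nᵢ is the stratum total.
Stratum 1 (Non-smokers): n = 4784; a·d/n = 392·1404/4784 = 115.0435; b·c/n = 1541·1447/4784 = 466.1010
Stratum 2 (Smokers): n = 2763; a·d/n = 128·1092/2763 = 50.5885; b·c/n = 1020·523/2763 = 193.0727
OR_MH = (115.0435 + 50.5885) / (466.1010 + 193.0727) = 165.6320 / 659.1737 = 0.25127

0.25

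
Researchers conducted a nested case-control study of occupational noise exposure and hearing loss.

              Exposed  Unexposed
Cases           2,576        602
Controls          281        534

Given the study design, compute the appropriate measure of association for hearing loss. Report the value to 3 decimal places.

Reading the table with exposure as columns: a = 2576 (Exposed, case), b = 281 (Exposed, non-case), c = 602 (Unexposed, case), d = 534.
This is a nested case-control study: participants were sampled on outcome status, so risks in the source population cannot be estimated directly — relative risk is not valid here. The odds ratio is the appropriate measure.
OR = (a·d)/(b·c) = (2576 × 534) / (281 × 602) = 1375584 / 169162 = 8.13176

8.132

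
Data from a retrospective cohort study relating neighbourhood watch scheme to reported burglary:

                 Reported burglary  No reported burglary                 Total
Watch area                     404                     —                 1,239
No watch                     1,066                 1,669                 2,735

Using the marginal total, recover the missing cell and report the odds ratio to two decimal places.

The missing cell is in the exposed row: 1239 − 404 = 835.
So a = 404, b = 835, c = 1066, d = 1669.
OR = (a·d)/(b·c) = (404 × 1669) / (835 × 1066) = 674276 / 890110 = 0.75752

0.76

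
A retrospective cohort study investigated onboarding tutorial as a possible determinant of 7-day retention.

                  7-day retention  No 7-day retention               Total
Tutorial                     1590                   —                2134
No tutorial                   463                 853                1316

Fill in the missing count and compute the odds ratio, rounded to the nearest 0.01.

5.38

The missing cell is in the exposed row: 2134 − 1590 = 544.
So a = 1590, b = 544, c = 463, d = 853.
OR = (a·d)/(b·c) = (1590 × 853) / (544 × 463) = 1356270 / 251872 = 5.38476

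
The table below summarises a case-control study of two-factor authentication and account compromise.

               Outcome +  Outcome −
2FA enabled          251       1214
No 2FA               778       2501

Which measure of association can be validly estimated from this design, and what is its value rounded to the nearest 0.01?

Cells: a = 251, b = 1214, c = 778, d = 2501.
This is a case-control study: participants were sampled on outcome status, so risks in the source population cannot be estimated directly — relative risk is not valid here. The odds ratio is the appropriate measure.
OR = (a·d)/(b·c) = (251 × 2501) / (1214 × 778) = 627751 / 944492 = 0.66464

0.66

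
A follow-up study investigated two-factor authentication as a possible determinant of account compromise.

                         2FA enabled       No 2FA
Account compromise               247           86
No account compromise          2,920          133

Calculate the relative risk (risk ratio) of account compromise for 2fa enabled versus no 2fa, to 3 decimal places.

Reading the table with exposure as columns: a = 247 (2FA enabled, case), b = 2920 (2FA enabled, non-case), c = 86 (No 2FA, case), d = 133.
Risk in exposed = 247/3167 = 0.07799; risk in unexposed = 86/219 = 0.39269.
RR = 0.07799 / 0.39269 = 0.19861
The risk is 80% lower among the exposed than among the unexposed.

0.199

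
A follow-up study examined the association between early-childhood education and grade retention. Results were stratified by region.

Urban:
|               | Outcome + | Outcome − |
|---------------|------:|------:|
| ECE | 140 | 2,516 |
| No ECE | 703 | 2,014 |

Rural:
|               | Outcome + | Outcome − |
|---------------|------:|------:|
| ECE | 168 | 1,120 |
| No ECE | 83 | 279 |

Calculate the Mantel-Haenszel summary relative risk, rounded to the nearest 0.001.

RR_MH = Σ(aᵢ·n₀ᵢ/nᵢ) / Σ(cᵢ·n₁ᵢ/nᵢ), with n₁ᵢ = aᵢ+bᵢ (exposed), n₀ᵢ = cᵢ+dᵢ (unexposed), nᵢ = n₁ᵢ+n₀ᵢ.
Stratum 1 (Urban): n₁ = 2656, n₀ = 2717, n = 5373; a·n₀/n = 140·2717/5373 = 70.7947; c·n₁/n = 703·2656/5373 = 347.5094
Stratum 2 (Rural): n₁ = 1288, n₀ = 362, n = 1650; a·n₀/n = 168·362/1650 = 36.8582; c·n₁/n = 83·1288/1650 = 64.7903
RR_MH = (70.7947 + 36.8582) / (347.5094 + 64.7903) = 107.6529 / 412.2997 = 0.26110

0.261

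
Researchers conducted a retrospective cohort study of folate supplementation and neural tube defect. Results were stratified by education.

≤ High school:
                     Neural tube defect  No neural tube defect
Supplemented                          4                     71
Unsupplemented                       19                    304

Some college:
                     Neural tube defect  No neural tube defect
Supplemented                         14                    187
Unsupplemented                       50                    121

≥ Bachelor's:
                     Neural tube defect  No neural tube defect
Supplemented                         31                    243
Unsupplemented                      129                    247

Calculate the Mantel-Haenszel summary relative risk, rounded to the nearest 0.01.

RR_MH = Σ(aᵢ·n₀ᵢ/nᵢ) / Σ(cᵢ·n₁ᵢ/nᵢ), with n₁ᵢ = aᵢ+bᵢ (exposed), n₀ᵢ = cᵢ+dᵢ (unexposed), nᵢ = n₁ᵢ+n₀ᵢ.
Stratum 1 (≤ High school): n₁ = 75, n₀ = 323, n = 398; a·n₀/n = 4·323/398 = 3.2462; c·n₁/n = 19·75/398 = 3.5804
Stratum 2 (Some college): n₁ = 201, n₀ = 171, n = 372; a·n₀/n = 14·171/372 = 6.4355; c·n₁/n = 50·201/372 = 27.0161
Stratum 3 (≥ Bachelor's): n₁ = 274, n₀ = 376, n = 650; a·n₀/n = 31·376/650 = 17.9323; c·n₁/n = 129·274/650 = 54.3785
RR_MH = (3.2462 + 6.4355 + 17.9323) / (3.5804 + 27.0161 + 54.3785) = 27.6140 / 84.9750 = 0.32497

0.32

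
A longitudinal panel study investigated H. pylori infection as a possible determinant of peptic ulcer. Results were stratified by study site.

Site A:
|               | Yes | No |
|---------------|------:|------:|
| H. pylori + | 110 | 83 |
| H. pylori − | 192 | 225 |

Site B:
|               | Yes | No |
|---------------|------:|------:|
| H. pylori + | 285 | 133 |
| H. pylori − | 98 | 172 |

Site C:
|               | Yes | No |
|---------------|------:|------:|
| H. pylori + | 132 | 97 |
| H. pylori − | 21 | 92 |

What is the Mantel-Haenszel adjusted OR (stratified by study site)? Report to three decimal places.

2.887

OR_MH = Σ(aᵢdᵢ/nᵢ) / Σ(bᵢcᵢ/nᵢ), where nᵢ is the stratum total.
Stratum 1 (Site A): n = 610; a·d/n = 110·225/610 = 40.5738; b·c/n = 83·192/610 = 26.1246
Stratum 2 (Site B): n = 688; a·d/n = 285·172/688 = 71.2500; b·c/n = 133·98/688 = 18.9448
Stratum 3 (Site C): n = 342; a·d/n = 132·92/342 = 35.5088; b·c/n = 97·21/342 = 5.9561
OR_MH = (40.5738 + 71.2500 + 35.5088) / (26.1246 + 18.9448 + 5.9561) = 147.3325 / 51.0255 = 2.88743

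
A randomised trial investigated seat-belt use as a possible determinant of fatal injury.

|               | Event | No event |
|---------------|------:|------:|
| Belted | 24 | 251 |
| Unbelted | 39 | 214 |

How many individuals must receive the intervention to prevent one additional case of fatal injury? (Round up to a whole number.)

15

Risk in treated group = 24/275 = 0.08727; risk in control = 39/253 = 0.15415.
Absolute risk reduction = 0.15415 − 0.08727 = 0.06688
NNT = 1 / ARR = 1 / 0.06688 = 14.953 → round up → 15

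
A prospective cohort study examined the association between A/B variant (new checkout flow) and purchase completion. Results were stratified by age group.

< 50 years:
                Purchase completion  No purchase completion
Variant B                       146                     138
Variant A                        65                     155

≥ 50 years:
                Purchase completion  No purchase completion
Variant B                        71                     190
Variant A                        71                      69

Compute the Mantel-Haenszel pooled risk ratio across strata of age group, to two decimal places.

RR_MH = Σ(aᵢ·n₀ᵢ/nᵢ) / Σ(cᵢ·n₁ᵢ/nᵢ), with n₁ᵢ = aᵢ+bᵢ (exposed), n₀ᵢ = cᵢ+dᵢ (unexposed), nᵢ = n₁ᵢ+n₀ᵢ.
Stratum 1 (< 50 years): n₁ = 284, n₀ = 220, n = 504; a·n₀/n = 146·220/504 = 63.7302; c·n₁/n = 65·284/504 = 36.6270
Stratum 2 (≥ 50 years): n₁ = 261, n₀ = 140, n = 401; a·n₀/n = 71·140/401 = 24.7880; c·n₁/n = 71·261/401 = 46.2120
RR_MH = (63.7302 + 24.7880) / (36.6270 + 46.2120) = 88.5182 / 82.8390 = 1.06856

1.07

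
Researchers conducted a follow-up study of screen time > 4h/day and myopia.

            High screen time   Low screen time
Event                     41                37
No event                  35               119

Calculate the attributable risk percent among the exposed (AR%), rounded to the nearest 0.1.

Reading the table with exposure as columns: a = 41 (High screen time, case), b = 35 (High screen time, non-case), c = 37 (Low screen time, case), d = 119.
Risk in exposed = 41/76 = 0.53947; risk in unexposed = 37/156 = 0.23718.
RR = 0.53947/0.23718 = 2.27454
AR% = (RR − 1)/RR × 100 = (2.27454 − 1)/2.27454 × 100 = 56.0350%

56.0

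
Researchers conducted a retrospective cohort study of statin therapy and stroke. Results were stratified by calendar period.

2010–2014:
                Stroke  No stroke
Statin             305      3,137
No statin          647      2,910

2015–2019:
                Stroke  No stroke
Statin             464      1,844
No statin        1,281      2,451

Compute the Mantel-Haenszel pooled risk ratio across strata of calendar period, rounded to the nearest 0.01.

0.55

RR_MH = Σ(aᵢ·n₀ᵢ/nᵢ) / Σ(cᵢ·n₁ᵢ/nᵢ), with n₁ᵢ = aᵢ+bᵢ (exposed), n₀ᵢ = cᵢ+dᵢ (unexposed), nᵢ = n₁ᵢ+n₀ᵢ.
Stratum 1 (2010–2014): n₁ = 3442, n₀ = 3557, n = 6999; a·n₀/n = 305·3557/6999 = 155.0057; c·n₁/n = 647·3442/6999 = 318.1846
Stratum 2 (2015–2019): n₁ = 2308, n₀ = 3732, n = 6040; a·n₀/n = 464·3732/6040 = 286.6967; c·n₁/n = 1281·2308/6040 = 489.4947
RR_MH = (155.0057 + 286.6967) / (318.1846 + 489.4947) = 441.7024 / 807.6793 = 0.54688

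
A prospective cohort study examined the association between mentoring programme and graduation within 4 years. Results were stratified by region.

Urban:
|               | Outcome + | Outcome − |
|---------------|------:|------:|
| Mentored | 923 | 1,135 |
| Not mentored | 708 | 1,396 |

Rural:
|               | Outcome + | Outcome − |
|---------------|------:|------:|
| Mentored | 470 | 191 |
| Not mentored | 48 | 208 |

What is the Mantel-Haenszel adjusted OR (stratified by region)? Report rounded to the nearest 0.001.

2.049

OR_MH = Σ(aᵢdᵢ/nᵢ) / Σ(bᵢcᵢ/nᵢ), where nᵢ is the stratum total.
Stratum 1 (Urban): n = 4162; a·d/n = 923·1396/4162 = 309.5887; b·c/n = 1135·708/4162 = 193.0754
Stratum 2 (Rural): n = 917; a·d/n = 470·208/917 = 106.6085; b·c/n = 191·48/917 = 9.9978
OR_MH = (309.5887 + 106.6085) / (193.0754 + 9.9978) = 416.1972 / 203.0733 = 2.04949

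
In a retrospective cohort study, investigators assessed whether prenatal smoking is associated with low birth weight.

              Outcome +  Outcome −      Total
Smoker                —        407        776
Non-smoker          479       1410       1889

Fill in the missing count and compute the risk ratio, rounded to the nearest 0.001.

The missing cell is in the exposed row: 776 − 407 = 369.
So a = 369, b = 407, c = 479, d = 1410.
RR = [a/(a+b)] / [c/(c+d)] = (369/776) / (479/1889) = 0.47552/0.25357 = 1.87526

1.875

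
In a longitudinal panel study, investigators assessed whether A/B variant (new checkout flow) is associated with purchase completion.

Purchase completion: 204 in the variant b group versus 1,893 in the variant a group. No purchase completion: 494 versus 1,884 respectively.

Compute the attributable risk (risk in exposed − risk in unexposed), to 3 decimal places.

-0.209

From the description: a = 204, b = 494, c = 1893, d = 1884.
Risk in exposed = 204/698 = 0.292264; risk in unexposed = 1893/3777 = 0.501191.
Risk difference = 0.292264 − 0.501191 = -0.208928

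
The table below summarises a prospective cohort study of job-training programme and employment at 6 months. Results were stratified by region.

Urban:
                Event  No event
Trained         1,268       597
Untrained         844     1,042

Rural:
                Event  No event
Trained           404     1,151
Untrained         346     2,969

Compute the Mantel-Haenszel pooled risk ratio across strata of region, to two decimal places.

1.72

RR_MH = Σ(aᵢ·n₀ᵢ/nᵢ) / Σ(cᵢ·n₁ᵢ/nᵢ), with n₁ᵢ = aᵢ+bᵢ (exposed), n₀ᵢ = cᵢ+dᵢ (unexposed), nᵢ = n₁ᵢ+n₀ᵢ.
Stratum 1 (Urban): n₁ = 1865, n₀ = 1886, n = 3751; a·n₀/n = 1268·1886/3751 = 637.5495; c·n₁/n = 844·1865/3751 = 419.6374
Stratum 2 (Rural): n₁ = 1555, n₀ = 3315, n = 4870; a·n₀/n = 404·3315/4870 = 275.0021; c·n₁/n = 346·1555/4870 = 110.4784
RR_MH = (637.5495 + 275.0021) / (419.6374 + 110.4784) = 912.5515 / 530.1159 = 1.72142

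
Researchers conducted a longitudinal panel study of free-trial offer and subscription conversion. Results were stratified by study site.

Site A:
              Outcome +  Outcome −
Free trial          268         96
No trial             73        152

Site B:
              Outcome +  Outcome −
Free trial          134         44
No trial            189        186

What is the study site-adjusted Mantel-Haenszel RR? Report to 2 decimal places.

RR_MH = Σ(aᵢ·n₀ᵢ/nᵢ) / Σ(cᵢ·n₁ᵢ/nᵢ), with n₁ᵢ = aᵢ+bᵢ (exposed), n₀ᵢ = cᵢ+dᵢ (unexposed), nᵢ = n₁ᵢ+n₀ᵢ.
Stratum 1 (Site A): n₁ = 364, n₀ = 225, n = 589; a·n₀/n = 268·225/589 = 102.3769; c·n₁/n = 73·364/589 = 45.1138
Stratum 2 (Site B): n₁ = 178, n₀ = 375, n = 553; a·n₀/n = 134·375/553 = 90.8680; c·n₁/n = 189·178/553 = 60.8354
RR_MH = (102.3769 + 90.8680) / (45.1138 + 60.8354) = 193.2449 / 105.9492 = 1.82394

1.82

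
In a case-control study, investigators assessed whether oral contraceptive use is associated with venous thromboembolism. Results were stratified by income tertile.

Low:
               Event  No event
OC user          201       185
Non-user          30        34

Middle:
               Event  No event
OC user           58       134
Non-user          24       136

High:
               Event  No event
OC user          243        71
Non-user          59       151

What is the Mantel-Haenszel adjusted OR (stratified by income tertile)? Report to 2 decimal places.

OR_MH = Σ(aᵢdᵢ/nᵢ) / Σ(bᵢcᵢ/nᵢ), where nᵢ is the stratum total.
Stratum 1 (Low): n = 450; a·d/n = 201·34/450 = 15.1867; b·c/n = 185·30/450 = 12.3333
Stratum 2 (Middle): n = 352; a·d/n = 58·136/352 = 22.4091; b·c/n = 134·24/352 = 9.1364
Stratum 3 (High): n = 524; a·d/n = 243·151/524 = 70.0248; b·c/n = 71·59/524 = 7.9943
OR_MH = (15.1867 + 22.4091 + 70.0248) / (12.3333 + 9.1364 + 7.9943) = 107.6206 / 29.4640 = 3.65262

3.65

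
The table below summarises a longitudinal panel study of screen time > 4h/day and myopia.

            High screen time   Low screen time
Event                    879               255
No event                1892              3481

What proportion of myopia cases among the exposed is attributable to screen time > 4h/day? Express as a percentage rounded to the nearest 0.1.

78.5

Reading the table with exposure as columns: a = 879 (High screen time, case), b = 1892 (High screen time, non-case), c = 255 (Low screen time, case), d = 3481.
Risk in exposed = 879/2771 = 0.31721; risk in unexposed = 255/3736 = 0.06825.
RR = 0.31721/0.06825 = 4.64750
AR% = (RR − 1)/RR × 100 = (4.64750 − 1)/4.64750 × 100 = 78.4830%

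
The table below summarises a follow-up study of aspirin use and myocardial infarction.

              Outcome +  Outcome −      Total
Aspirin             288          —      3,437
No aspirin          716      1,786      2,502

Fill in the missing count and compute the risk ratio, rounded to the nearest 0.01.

0.29

The missing cell is in the exposed row: 3437 − 288 = 3149.
So a = 288, b = 3149, c = 716, d = 1786.
RR = [a/(a+b)] / [c/(c+d)] = (288/3437) / (716/2502) = 0.08379/0.28617 = 0.29281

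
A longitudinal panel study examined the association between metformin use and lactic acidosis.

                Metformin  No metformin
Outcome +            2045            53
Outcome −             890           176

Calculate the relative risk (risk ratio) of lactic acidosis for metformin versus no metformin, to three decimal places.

3.011

Reading the table with exposure as columns: a = 2045 (Metformin, case), b = 890 (Metformin, non-case), c = 53 (No metformin, case), d = 176.
Risk in exposed = 2045/2935 = 0.69676; risk in unexposed = 53/229 = 0.23144.
RR = 0.69676 / 0.23144 = 3.01054
The risk among the exposed is 3.01 times that among the unexposed.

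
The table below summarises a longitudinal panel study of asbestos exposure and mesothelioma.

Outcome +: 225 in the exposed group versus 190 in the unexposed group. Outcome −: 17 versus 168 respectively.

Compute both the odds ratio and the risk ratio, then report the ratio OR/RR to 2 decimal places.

From the description: a = 225, b = 17, c = 190, d = 168.
OR = (225·168)/(17·190) = 37800/3230 = 11.70279
Risk in exposed = 225/242 = 0.92975; risk in unexposed = 190/358 = 0.53073; RR = 1.75185
OR/RR = 11.70279 / 1.75185 = 6.68025
The outcome is not rare, so the OR lies further from 1 than the RR.

6.68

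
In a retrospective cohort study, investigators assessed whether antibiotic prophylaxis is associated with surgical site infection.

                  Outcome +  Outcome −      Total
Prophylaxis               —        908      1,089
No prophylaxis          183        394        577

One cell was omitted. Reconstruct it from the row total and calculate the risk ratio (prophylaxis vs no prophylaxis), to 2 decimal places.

0.52

The missing cell is in the exposed row: 1089 − 908 = 181.
So a = 181, b = 908, c = 183, d = 394.
RR = [a/(a+b)] / [c/(c+d)] = (181/1089) / (183/577) = 0.16621/0.31716 = 0.52405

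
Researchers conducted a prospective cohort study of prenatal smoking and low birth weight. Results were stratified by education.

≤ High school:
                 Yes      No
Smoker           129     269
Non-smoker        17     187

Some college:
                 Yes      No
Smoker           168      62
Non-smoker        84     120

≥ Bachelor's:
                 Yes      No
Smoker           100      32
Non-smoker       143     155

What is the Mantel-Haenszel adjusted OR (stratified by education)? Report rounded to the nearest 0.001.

4.053

OR_MH = Σ(aᵢdᵢ/nᵢ) / Σ(bᵢcᵢ/nᵢ), where nᵢ is the stratum total.
Stratum 1 (≤ High school): n = 602; a·d/n = 129·187/602 = 40.0714; b·c/n = 269·17/602 = 7.5963
Stratum 2 (Some college): n = 434; a·d/n = 168·120/434 = 46.4516; b·c/n = 62·84/434 = 12.0000
Stratum 3 (≥ Bachelor's): n = 430; a·d/n = 100·155/430 = 36.0465; b·c/n = 32·143/430 = 10.6419
OR_MH = (40.0714 + 46.4516 + 36.0465) / (7.5963 + 12.0000 + 10.6419) = 122.5696 / 30.2382 = 4.05347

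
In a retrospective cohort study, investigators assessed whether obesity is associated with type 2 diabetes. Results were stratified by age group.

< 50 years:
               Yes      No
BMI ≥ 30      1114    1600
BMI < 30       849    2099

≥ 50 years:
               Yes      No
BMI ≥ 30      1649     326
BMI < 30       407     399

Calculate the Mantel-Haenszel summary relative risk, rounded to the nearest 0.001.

RR_MH = Σ(aᵢ·n₀ᵢ/nᵢ) / Σ(cᵢ·n₁ᵢ/nᵢ), with n₁ᵢ = aᵢ+bᵢ (exposed), n₀ᵢ = cᵢ+dᵢ (unexposed), nᵢ = n₁ᵢ+n₀ᵢ.
Stratum 1 (< 50 years): n₁ = 2714, n₀ = 2948, n = 5662; a·n₀/n = 1114·2948/5662 = 580.0198; c·n₁/n = 849·2714/5662 = 406.9562
Stratum 2 (≥ 50 years): n₁ = 1975, n₀ = 806, n = 2781; a·n₀/n = 1649·806/2781 = 477.9195; c·n₁/n = 407·1975/2781 = 289.0417
RR_MH = (580.0198 + 477.9195) / (406.9562 + 289.0417) = 1057.9392 / 695.9979 = 1.52003

1.520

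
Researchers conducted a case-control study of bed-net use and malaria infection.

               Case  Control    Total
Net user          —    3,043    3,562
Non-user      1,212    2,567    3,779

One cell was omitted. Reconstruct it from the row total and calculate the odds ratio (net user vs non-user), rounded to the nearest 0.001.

0.361

The missing cell is in the exposed row: 3562 − 3043 = 519.
So a = 519, b = 3043, c = 1212, d = 2567.
OR = (a·d)/(b·c) = (519 × 2567) / (3043 × 1212) = 1332273 / 3688116 = 0.36123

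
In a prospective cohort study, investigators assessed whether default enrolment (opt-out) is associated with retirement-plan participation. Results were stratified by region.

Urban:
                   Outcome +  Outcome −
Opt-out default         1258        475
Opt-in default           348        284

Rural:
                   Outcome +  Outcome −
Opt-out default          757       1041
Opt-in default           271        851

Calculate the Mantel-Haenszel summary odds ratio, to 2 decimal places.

2.23

OR_MH = Σ(aᵢdᵢ/nᵢ) / Σ(bᵢcᵢ/nᵢ), where nᵢ is the stratum total.
Stratum 1 (Urban): n = 2365; a·d/n = 1258·284/2365 = 151.0664; b·c/n = 475·348/2365 = 69.8943
Stratum 2 (Rural): n = 2920; a·d/n = 757·851/2920 = 220.6188; b·c/n = 1041·271/2920 = 96.6134
OR_MH = (151.0664 + 220.6188) / (69.8943 + 96.6134) = 371.6852 / 166.5076 = 2.23224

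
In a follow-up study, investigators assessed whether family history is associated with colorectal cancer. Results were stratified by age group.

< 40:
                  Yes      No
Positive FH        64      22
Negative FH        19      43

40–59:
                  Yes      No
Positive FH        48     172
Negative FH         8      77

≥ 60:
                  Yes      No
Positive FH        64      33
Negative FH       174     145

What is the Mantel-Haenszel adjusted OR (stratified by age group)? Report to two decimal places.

2.51

OR_MH = Σ(aᵢdᵢ/nᵢ) / Σ(bᵢcᵢ/nᵢ), where nᵢ is the stratum total.
Stratum 1 (< 40): n = 148; a·d/n = 64·43/148 = 18.5946; b·c/n = 22·19/148 = 2.8243
Stratum 2 (40–59): n = 305; a·d/n = 48·77/305 = 12.1180; b·c/n = 172·8/305 = 4.5115
Stratum 3 (≥ 60): n = 416; a·d/n = 64·145/416 = 22.3077; b·c/n = 33·174/416 = 13.8029
OR_MH = (18.5946 + 12.1180 + 22.3077) / (2.8243 + 4.5115 + 13.8029) = 53.0203 / 21.1387 = 2.50821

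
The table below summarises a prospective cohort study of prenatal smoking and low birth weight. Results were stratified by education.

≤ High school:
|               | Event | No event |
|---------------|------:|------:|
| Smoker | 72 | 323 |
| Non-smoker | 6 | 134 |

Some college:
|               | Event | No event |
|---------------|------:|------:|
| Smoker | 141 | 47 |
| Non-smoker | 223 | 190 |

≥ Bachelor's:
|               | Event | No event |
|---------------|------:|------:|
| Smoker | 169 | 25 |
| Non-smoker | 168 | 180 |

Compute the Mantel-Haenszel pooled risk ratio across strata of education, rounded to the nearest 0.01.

RR_MH = Σ(aᵢ·n₀ᵢ/nᵢ) / Σ(cᵢ·n₁ᵢ/nᵢ), with n₁ᵢ = aᵢ+bᵢ (exposed), n₀ᵢ = cᵢ+dᵢ (unexposed), nᵢ = n₁ᵢ+n₀ᵢ.
Stratum 1 (≤ High school): n₁ = 395, n₀ = 140, n = 535; a·n₀/n = 72·140/535 = 18.8411; c·n₁/n = 6·395/535 = 4.4299
Stratum 2 (Some college): n₁ = 188, n₀ = 413, n = 601; a·n₀/n = 141·413/601 = 96.8935; c·n₁/n = 223·188/601 = 69.7571
Stratum 3 (≥ Bachelor's): n₁ = 194, n₀ = 348, n = 542; a·n₀/n = 169·348/542 = 108.5092; c·n₁/n = 168·194/542 = 60.1328
RR_MH = (18.8411 + 96.8935 + 108.5092) / (4.4299 + 69.7571 + 60.1328) = 224.2439 / 134.3198 = 1.66948

1.67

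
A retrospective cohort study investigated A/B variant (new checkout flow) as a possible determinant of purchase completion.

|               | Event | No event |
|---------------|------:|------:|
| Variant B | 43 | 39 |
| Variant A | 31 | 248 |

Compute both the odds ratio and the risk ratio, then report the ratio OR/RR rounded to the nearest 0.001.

1.869

Cells: a = 43, b = 39, c = 31, d = 248.
OR = (43·248)/(39·31) = 10664/1209 = 8.82051
Risk in exposed = 43/82 = 0.52439; risk in unexposed = 31/279 = 0.11111; RR = 4.71951
OR/RR = 8.82051 / 4.71951 = 1.86895
The outcome is not rare, so the OR lies further from 1 than the RR.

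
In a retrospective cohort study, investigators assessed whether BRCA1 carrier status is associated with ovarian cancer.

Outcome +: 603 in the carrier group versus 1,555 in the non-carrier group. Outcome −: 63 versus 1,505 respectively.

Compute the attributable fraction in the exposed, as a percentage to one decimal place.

43.9

From the description: a = 603, b = 63, c = 1555, d = 1505.
Risk in exposed = 603/666 = 0.90541; risk in unexposed = 1555/3060 = 0.50817.
RR = 0.90541/0.50817 = 1.78170
AR% = (RR − 1)/RR × 100 = (1.78170 − 1)/1.78170 × 100 = 43.8738%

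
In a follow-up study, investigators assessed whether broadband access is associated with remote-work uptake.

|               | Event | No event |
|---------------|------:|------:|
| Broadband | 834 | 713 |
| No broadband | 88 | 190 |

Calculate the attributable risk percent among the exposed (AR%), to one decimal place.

41.3

Cells: a = 834, b = 713, c = 88, d = 190.
Risk in exposed = 834/1547 = 0.53911; risk in unexposed = 88/278 = 0.31655.
RR = 0.53911/0.31655 = 1.70309
AR% = (RR − 1)/RR × 100 = (1.70309 − 1)/1.70309 × 100 = 41.2832%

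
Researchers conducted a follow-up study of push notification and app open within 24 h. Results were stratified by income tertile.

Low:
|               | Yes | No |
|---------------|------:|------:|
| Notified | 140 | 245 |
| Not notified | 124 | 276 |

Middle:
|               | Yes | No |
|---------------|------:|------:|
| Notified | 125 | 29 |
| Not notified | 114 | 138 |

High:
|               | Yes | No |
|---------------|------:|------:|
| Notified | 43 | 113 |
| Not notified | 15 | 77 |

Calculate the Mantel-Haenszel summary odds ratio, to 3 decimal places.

1.957

OR_MH = Σ(aᵢdᵢ/nᵢ) / Σ(bᵢcᵢ/nᵢ), where nᵢ is the stratum total.
Stratum 1 (Low): n = 785; a·d/n = 140·276/785 = 49.2229; b·c/n = 245·124/785 = 38.7006
Stratum 2 (Middle): n = 406; a·d/n = 125·138/406 = 42.4877; b·c/n = 29·114/406 = 8.1429
Stratum 3 (High): n = 248; a·d/n = 43·77/248 = 13.3508; b·c/n = 113·15/248 = 6.8347
OR_MH = (49.2229 + 42.4877 + 13.3508) / (38.7006 + 8.1429 + 6.8347) = 105.0614 / 53.6782 = 1.95725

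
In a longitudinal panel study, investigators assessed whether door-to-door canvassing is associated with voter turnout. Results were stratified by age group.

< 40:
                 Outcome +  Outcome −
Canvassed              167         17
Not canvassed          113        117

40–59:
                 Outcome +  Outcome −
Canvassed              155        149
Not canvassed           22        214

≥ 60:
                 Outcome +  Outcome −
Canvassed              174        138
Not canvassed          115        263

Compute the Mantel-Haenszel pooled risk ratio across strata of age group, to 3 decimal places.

RR_MH = Σ(aᵢ·n₀ᵢ/nᵢ) / Σ(cᵢ·n₁ᵢ/nᵢ), with n₁ᵢ = aᵢ+bᵢ (exposed), n₀ᵢ = cᵢ+dᵢ (unexposed), nᵢ = n₁ᵢ+n₀ᵢ.
Stratum 1 (< 40): n₁ = 184, n₀ = 230, n = 414; a·n₀/n = 167·230/414 = 92.7778; c·n₁/n = 113·184/414 = 50.2222
Stratum 2 (40–59): n₁ = 304, n₀ = 236, n = 540; a·n₀/n = 155·236/540 = 67.7407; c·n₁/n = 22·304/540 = 12.3852
Stratum 3 (≥ 60): n₁ = 312, n₀ = 378, n = 690; a·n₀/n = 174·378/690 = 95.3217; c·n₁/n = 115·312/690 = 52.0000
RR_MH = (92.7778 + 67.7407 + 95.3217) / (50.2222 + 12.3852 + 52.0000) = 255.8403 / 114.6074 = 2.23232

2.232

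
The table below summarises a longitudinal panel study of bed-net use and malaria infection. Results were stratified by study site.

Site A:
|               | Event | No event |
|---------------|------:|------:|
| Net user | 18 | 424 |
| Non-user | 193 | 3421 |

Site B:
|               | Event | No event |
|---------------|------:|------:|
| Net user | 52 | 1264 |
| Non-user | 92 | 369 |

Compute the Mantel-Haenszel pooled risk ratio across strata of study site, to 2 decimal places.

0.33

RR_MH = Σ(aᵢ·n₀ᵢ/nᵢ) / Σ(cᵢ·n₁ᵢ/nᵢ), with n₁ᵢ = aᵢ+bᵢ (exposed), n₀ᵢ = cᵢ+dᵢ (unexposed), nᵢ = n₁ᵢ+n₀ᵢ.
Stratum 1 (Site A): n₁ = 442, n₀ = 3614, n = 4056; a·n₀/n = 18·3614/4056 = 16.0385; c·n₁/n = 193·442/4056 = 21.0321
Stratum 2 (Site B): n₁ = 1316, n₀ = 461, n = 1777; a·n₀/n = 52·461/1777 = 13.4902; c·n₁/n = 92·1316/1777 = 68.1328
RR_MH = (16.0385 + 13.4902) / (21.0321 + 68.1328) = 29.5286 / 89.1649 = 0.33117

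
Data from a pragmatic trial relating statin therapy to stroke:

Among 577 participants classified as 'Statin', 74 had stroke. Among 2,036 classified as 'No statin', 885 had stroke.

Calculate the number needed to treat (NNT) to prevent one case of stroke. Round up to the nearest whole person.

4

Risk in treated group = 74/577 = 0.12825; risk in control = 885/2036 = 0.43468.
Absolute risk reduction = 0.43468 − 0.12825 = 0.30643
NNT = 1 / ARR = 1 / 0.30643 = 3.263 → round up → 4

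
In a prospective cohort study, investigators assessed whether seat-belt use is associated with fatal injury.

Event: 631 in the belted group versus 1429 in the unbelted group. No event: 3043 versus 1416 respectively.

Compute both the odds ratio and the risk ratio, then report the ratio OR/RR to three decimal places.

0.601

From the description: a = 631, b = 3043, c = 1429, d = 1416.
OR = (631·1416)/(3043·1429) = 893496/4348447 = 0.20547
Risk in exposed = 631/3674 = 0.17175; risk in unexposed = 1429/2845 = 0.50228; RR = 0.34193
OR/RR = 0.20547 / 0.34193 = 0.60092
The outcome is not rare, so the OR lies further from 1 than the RR.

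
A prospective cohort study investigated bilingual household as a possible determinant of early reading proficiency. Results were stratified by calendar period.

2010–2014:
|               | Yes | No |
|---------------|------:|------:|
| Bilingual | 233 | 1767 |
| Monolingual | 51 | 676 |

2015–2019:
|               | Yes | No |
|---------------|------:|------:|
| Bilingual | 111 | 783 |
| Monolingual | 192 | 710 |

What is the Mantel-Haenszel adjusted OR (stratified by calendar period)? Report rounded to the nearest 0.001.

0.871

OR_MH = Σ(aᵢdᵢ/nᵢ) / Σ(bᵢcᵢ/nᵢ), where nᵢ is the stratum total.
Stratum 1 (2010–2014): n = 2727; a·d/n = 233·676/2727 = 57.7587; b·c/n = 1767·51/2727 = 33.0462
Stratum 2 (2015–2019): n = 1796; a·d/n = 111·710/1796 = 43.8808; b·c/n = 783·192/1796 = 83.7060
OR_MH = (57.7587 + 43.8808) / (33.0462 + 83.7060) = 101.6396 / 116.7522 = 0.87056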